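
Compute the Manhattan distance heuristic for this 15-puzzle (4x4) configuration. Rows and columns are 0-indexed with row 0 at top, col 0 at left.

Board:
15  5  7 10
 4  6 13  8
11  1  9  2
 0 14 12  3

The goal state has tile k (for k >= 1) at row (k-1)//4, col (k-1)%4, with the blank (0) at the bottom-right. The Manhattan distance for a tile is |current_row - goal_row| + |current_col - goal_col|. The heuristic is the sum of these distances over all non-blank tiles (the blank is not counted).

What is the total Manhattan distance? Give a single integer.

Answer: 37

Derivation:
Tile 15: (0,0)->(3,2) = 5
Tile 5: (0,1)->(1,0) = 2
Tile 7: (0,2)->(1,2) = 1
Tile 10: (0,3)->(2,1) = 4
Tile 4: (1,0)->(0,3) = 4
Tile 6: (1,1)->(1,1) = 0
Tile 13: (1,2)->(3,0) = 4
Tile 8: (1,3)->(1,3) = 0
Tile 11: (2,0)->(2,2) = 2
Tile 1: (2,1)->(0,0) = 3
Tile 9: (2,2)->(2,0) = 2
Tile 2: (2,3)->(0,1) = 4
Tile 14: (3,1)->(3,1) = 0
Tile 12: (3,2)->(2,3) = 2
Tile 3: (3,3)->(0,2) = 4
Sum: 5 + 2 + 1 + 4 + 4 + 0 + 4 + 0 + 2 + 3 + 2 + 4 + 0 + 2 + 4 = 37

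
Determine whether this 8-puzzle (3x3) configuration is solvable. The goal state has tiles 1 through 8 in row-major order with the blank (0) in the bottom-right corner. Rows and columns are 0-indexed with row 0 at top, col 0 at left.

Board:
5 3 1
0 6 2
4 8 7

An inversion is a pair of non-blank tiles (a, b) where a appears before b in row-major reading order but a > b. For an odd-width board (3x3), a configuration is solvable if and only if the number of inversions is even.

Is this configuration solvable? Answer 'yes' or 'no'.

Answer: no

Derivation:
Inversions (pairs i<j in row-major order where tile[i] > tile[j] > 0): 9
9 is odd, so the puzzle is not solvable.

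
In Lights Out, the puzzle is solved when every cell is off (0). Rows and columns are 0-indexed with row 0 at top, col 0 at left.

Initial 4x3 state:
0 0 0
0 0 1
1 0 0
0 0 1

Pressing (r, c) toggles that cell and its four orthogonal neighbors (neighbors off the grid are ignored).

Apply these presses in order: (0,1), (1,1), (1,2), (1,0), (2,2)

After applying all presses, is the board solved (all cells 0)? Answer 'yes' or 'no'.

Answer: yes

Derivation:
After press 1 at (0,1):
1 1 1
0 1 1
1 0 0
0 0 1

After press 2 at (1,1):
1 0 1
1 0 0
1 1 0
0 0 1

After press 3 at (1,2):
1 0 0
1 1 1
1 1 1
0 0 1

After press 4 at (1,0):
0 0 0
0 0 1
0 1 1
0 0 1

After press 5 at (2,2):
0 0 0
0 0 0
0 0 0
0 0 0

Lights still on: 0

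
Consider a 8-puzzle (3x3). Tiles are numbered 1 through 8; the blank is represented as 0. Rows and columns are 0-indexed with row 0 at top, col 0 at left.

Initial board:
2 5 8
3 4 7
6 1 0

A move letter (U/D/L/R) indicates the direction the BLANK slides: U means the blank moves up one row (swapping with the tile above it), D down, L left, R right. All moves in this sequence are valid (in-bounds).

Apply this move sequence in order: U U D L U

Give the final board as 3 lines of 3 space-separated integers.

Answer: 2 0 8
3 5 4
6 1 7

Derivation:
After move 1 (U):
2 5 8
3 4 0
6 1 7

After move 2 (U):
2 5 0
3 4 8
6 1 7

After move 3 (D):
2 5 8
3 4 0
6 1 7

After move 4 (L):
2 5 8
3 0 4
6 1 7

After move 5 (U):
2 0 8
3 5 4
6 1 7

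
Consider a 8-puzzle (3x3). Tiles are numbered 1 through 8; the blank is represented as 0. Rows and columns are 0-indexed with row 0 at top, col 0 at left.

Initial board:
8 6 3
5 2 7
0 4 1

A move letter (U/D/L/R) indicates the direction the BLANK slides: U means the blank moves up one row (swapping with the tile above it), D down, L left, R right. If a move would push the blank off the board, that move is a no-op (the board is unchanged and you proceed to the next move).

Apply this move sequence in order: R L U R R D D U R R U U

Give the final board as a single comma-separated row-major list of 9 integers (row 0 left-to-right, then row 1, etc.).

Answer: 8, 6, 0, 2, 7, 3, 5, 4, 1

Derivation:
After move 1 (R):
8 6 3
5 2 7
4 0 1

After move 2 (L):
8 6 3
5 2 7
0 4 1

After move 3 (U):
8 6 3
0 2 7
5 4 1

After move 4 (R):
8 6 3
2 0 7
5 4 1

After move 5 (R):
8 6 3
2 7 0
5 4 1

After move 6 (D):
8 6 3
2 7 1
5 4 0

After move 7 (D):
8 6 3
2 7 1
5 4 0

After move 8 (U):
8 6 3
2 7 0
5 4 1

After move 9 (R):
8 6 3
2 7 0
5 4 1

After move 10 (R):
8 6 3
2 7 0
5 4 1

After move 11 (U):
8 6 0
2 7 3
5 4 1

After move 12 (U):
8 6 0
2 7 3
5 4 1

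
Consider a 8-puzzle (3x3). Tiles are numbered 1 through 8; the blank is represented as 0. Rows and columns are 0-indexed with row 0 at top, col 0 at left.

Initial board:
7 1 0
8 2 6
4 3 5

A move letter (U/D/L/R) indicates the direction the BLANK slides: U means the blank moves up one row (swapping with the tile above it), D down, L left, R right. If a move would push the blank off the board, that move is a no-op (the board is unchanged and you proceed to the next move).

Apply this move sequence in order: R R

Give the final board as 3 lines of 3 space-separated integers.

Answer: 7 1 0
8 2 6
4 3 5

Derivation:
After move 1 (R):
7 1 0
8 2 6
4 3 5

After move 2 (R):
7 1 0
8 2 6
4 3 5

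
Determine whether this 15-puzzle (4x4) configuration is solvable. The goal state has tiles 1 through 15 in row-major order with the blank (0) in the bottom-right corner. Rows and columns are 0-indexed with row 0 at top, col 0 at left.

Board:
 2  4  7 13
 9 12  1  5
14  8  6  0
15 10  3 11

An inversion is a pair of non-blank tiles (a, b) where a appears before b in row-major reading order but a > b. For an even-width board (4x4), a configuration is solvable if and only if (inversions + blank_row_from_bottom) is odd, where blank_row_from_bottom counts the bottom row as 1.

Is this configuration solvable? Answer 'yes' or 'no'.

Inversions: 41
Blank is in row 2 (0-indexed from top), which is row 2 counting from the bottom (bottom = 1).
41 + 2 = 43, which is odd, so the puzzle is solvable.

Answer: yes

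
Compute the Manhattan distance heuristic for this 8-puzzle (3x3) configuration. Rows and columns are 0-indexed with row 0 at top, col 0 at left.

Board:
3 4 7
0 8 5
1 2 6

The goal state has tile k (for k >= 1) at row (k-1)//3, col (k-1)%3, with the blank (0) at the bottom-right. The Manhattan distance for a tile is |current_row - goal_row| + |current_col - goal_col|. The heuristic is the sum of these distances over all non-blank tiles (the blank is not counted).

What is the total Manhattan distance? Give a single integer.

Tile 3: (0,0)->(0,2) = 2
Tile 4: (0,1)->(1,0) = 2
Tile 7: (0,2)->(2,0) = 4
Tile 8: (1,1)->(2,1) = 1
Tile 5: (1,2)->(1,1) = 1
Tile 1: (2,0)->(0,0) = 2
Tile 2: (2,1)->(0,1) = 2
Tile 6: (2,2)->(1,2) = 1
Sum: 2 + 2 + 4 + 1 + 1 + 2 + 2 + 1 = 15

Answer: 15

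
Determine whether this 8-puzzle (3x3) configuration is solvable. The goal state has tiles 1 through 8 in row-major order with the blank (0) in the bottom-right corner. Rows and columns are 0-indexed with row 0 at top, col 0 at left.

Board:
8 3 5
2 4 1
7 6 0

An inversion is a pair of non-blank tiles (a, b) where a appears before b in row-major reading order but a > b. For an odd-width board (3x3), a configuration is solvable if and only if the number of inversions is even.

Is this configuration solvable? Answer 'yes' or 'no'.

Inversions (pairs i<j in row-major order where tile[i] > tile[j] > 0): 15
15 is odd, so the puzzle is not solvable.

Answer: no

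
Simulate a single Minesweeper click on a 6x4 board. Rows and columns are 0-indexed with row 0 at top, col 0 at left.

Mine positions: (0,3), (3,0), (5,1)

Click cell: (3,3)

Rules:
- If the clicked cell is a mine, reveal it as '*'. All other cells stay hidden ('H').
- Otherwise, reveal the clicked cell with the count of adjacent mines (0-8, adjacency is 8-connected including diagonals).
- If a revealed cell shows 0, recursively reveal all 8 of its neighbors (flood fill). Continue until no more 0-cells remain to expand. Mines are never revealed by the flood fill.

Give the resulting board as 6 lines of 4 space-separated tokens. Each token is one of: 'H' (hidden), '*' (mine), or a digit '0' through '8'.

0 0 1 H
0 0 1 1
1 1 0 0
H 1 0 0
H 2 1 0
H H 1 0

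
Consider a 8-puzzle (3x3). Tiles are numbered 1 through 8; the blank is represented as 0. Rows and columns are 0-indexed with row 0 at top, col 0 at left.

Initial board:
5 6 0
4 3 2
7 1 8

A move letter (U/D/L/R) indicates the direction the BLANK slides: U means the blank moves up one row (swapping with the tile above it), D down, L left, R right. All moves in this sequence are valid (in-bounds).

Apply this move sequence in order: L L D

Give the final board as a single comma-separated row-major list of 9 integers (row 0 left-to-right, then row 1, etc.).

After move 1 (L):
5 0 6
4 3 2
7 1 8

After move 2 (L):
0 5 6
4 3 2
7 1 8

After move 3 (D):
4 5 6
0 3 2
7 1 8

Answer: 4, 5, 6, 0, 3, 2, 7, 1, 8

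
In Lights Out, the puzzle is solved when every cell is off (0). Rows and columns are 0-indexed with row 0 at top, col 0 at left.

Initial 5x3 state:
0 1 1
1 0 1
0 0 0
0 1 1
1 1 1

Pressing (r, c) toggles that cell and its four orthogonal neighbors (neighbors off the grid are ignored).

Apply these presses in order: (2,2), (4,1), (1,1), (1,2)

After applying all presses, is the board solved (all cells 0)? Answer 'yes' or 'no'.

After press 1 at (2,2):
0 1 1
1 0 0
0 1 1
0 1 0
1 1 1

After press 2 at (4,1):
0 1 1
1 0 0
0 1 1
0 0 0
0 0 0

After press 3 at (1,1):
0 0 1
0 1 1
0 0 1
0 0 0
0 0 0

After press 4 at (1,2):
0 0 0
0 0 0
0 0 0
0 0 0
0 0 0

Lights still on: 0

Answer: yes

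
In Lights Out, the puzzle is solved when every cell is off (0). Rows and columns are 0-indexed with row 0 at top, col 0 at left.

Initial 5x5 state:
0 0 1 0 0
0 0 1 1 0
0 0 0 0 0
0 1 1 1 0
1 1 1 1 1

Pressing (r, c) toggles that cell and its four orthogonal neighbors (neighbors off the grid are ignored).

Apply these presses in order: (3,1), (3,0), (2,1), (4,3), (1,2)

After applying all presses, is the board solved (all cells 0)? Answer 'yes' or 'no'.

After press 1 at (3,1):
0 0 1 0 0
0 0 1 1 0
0 1 0 0 0
1 0 0 1 0
1 0 1 1 1

After press 2 at (3,0):
0 0 1 0 0
0 0 1 1 0
1 1 0 0 0
0 1 0 1 0
0 0 1 1 1

After press 3 at (2,1):
0 0 1 0 0
0 1 1 1 0
0 0 1 0 0
0 0 0 1 0
0 0 1 1 1

After press 4 at (4,3):
0 0 1 0 0
0 1 1 1 0
0 0 1 0 0
0 0 0 0 0
0 0 0 0 0

After press 5 at (1,2):
0 0 0 0 0
0 0 0 0 0
0 0 0 0 0
0 0 0 0 0
0 0 0 0 0

Lights still on: 0

Answer: yes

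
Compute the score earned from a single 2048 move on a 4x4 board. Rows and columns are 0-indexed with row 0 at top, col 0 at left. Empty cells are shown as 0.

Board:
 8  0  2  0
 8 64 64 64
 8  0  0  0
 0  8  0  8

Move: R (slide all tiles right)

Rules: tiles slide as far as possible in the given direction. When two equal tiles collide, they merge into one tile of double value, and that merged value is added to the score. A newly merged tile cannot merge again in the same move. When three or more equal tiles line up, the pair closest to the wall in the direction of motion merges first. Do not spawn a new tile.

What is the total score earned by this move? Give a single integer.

Slide right:
row 0: [8, 0, 2, 0] -> [0, 0, 8, 2]  score +0 (running 0)
row 1: [8, 64, 64, 64] -> [0, 8, 64, 128]  score +128 (running 128)
row 2: [8, 0, 0, 0] -> [0, 0, 0, 8]  score +0 (running 128)
row 3: [0, 8, 0, 8] -> [0, 0, 0, 16]  score +16 (running 144)
Board after move:
  0   0   8   2
  0   8  64 128
  0   0   0   8
  0   0   0  16

Answer: 144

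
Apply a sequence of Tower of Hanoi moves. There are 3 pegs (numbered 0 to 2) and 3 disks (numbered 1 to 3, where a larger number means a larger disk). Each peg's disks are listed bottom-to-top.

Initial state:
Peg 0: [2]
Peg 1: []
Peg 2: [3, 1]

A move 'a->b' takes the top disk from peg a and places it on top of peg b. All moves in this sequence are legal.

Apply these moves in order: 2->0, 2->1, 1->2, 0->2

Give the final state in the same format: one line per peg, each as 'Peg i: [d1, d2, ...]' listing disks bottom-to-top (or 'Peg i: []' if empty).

After move 1 (2->0):
Peg 0: [2, 1]
Peg 1: []
Peg 2: [3]

After move 2 (2->1):
Peg 0: [2, 1]
Peg 1: [3]
Peg 2: []

After move 3 (1->2):
Peg 0: [2, 1]
Peg 1: []
Peg 2: [3]

After move 4 (0->2):
Peg 0: [2]
Peg 1: []
Peg 2: [3, 1]

Answer: Peg 0: [2]
Peg 1: []
Peg 2: [3, 1]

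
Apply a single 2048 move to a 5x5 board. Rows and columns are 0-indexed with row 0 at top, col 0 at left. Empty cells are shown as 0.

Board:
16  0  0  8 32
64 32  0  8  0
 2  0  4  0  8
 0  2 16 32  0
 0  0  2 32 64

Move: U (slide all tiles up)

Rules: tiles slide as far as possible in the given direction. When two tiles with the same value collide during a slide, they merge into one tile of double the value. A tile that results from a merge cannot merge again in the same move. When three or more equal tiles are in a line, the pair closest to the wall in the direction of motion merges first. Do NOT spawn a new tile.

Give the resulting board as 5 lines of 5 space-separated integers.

Answer: 16 32  4 16 32
64  2 16 64  8
 2  0  2  0 64
 0  0  0  0  0
 0  0  0  0  0

Derivation:
Slide up:
col 0: [16, 64, 2, 0, 0] -> [16, 64, 2, 0, 0]
col 1: [0, 32, 0, 2, 0] -> [32, 2, 0, 0, 0]
col 2: [0, 0, 4, 16, 2] -> [4, 16, 2, 0, 0]
col 3: [8, 8, 0, 32, 32] -> [16, 64, 0, 0, 0]
col 4: [32, 0, 8, 0, 64] -> [32, 8, 64, 0, 0]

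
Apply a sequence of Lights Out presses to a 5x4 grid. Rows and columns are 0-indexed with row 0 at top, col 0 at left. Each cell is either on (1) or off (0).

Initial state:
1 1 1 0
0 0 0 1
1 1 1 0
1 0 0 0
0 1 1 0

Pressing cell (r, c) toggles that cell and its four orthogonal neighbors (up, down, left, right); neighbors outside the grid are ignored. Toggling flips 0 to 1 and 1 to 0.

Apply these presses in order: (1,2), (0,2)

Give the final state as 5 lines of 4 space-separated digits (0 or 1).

Answer: 1 0 1 1
0 1 0 0
1 1 0 0
1 0 0 0
0 1 1 0

Derivation:
After press 1 at (1,2):
1 1 0 0
0 1 1 0
1 1 0 0
1 0 0 0
0 1 1 0

After press 2 at (0,2):
1 0 1 1
0 1 0 0
1 1 0 0
1 0 0 0
0 1 1 0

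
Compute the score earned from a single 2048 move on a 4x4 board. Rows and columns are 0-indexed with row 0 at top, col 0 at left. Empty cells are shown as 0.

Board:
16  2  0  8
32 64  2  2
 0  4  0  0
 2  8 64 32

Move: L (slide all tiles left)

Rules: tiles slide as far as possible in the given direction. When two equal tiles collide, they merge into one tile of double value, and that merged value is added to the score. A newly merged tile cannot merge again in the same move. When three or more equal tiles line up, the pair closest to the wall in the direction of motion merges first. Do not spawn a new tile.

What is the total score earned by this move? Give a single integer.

Slide left:
row 0: [16, 2, 0, 8] -> [16, 2, 8, 0]  score +0 (running 0)
row 1: [32, 64, 2, 2] -> [32, 64, 4, 0]  score +4 (running 4)
row 2: [0, 4, 0, 0] -> [4, 0, 0, 0]  score +0 (running 4)
row 3: [2, 8, 64, 32] -> [2, 8, 64, 32]  score +0 (running 4)
Board after move:
16  2  8  0
32 64  4  0
 4  0  0  0
 2  8 64 32

Answer: 4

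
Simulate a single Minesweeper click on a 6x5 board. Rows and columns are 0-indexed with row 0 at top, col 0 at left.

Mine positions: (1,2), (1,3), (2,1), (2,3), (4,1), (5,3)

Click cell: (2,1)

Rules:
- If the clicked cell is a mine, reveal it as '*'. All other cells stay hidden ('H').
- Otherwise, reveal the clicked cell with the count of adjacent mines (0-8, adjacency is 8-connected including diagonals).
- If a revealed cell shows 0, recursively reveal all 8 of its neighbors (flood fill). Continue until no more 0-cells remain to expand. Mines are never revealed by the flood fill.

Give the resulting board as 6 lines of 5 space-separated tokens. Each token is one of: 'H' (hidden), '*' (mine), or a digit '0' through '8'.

H H H H H
H H H H H
H * H H H
H H H H H
H H H H H
H H H H H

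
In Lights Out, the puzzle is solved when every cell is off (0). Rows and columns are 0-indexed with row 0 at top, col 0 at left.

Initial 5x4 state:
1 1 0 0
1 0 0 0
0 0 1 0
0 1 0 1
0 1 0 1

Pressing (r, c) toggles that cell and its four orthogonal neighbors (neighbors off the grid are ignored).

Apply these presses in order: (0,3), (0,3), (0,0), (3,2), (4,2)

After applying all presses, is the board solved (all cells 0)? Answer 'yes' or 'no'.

Answer: yes

Derivation:
After press 1 at (0,3):
1 1 1 1
1 0 0 1
0 0 1 0
0 1 0 1
0 1 0 1

After press 2 at (0,3):
1 1 0 0
1 0 0 0
0 0 1 0
0 1 0 1
0 1 0 1

After press 3 at (0,0):
0 0 0 0
0 0 0 0
0 0 1 0
0 1 0 1
0 1 0 1

After press 4 at (3,2):
0 0 0 0
0 0 0 0
0 0 0 0
0 0 1 0
0 1 1 1

After press 5 at (4,2):
0 0 0 0
0 0 0 0
0 0 0 0
0 0 0 0
0 0 0 0

Lights still on: 0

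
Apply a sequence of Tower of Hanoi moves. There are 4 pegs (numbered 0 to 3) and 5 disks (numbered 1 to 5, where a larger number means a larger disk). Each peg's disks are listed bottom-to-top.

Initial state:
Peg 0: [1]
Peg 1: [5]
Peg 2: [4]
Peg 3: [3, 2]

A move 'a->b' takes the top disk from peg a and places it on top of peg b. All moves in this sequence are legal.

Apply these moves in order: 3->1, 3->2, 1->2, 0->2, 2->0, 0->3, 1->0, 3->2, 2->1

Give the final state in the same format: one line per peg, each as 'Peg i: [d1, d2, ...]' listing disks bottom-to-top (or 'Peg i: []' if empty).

Answer: Peg 0: [5]
Peg 1: [1]
Peg 2: [4, 3, 2]
Peg 3: []

Derivation:
After move 1 (3->1):
Peg 0: [1]
Peg 1: [5, 2]
Peg 2: [4]
Peg 3: [3]

After move 2 (3->2):
Peg 0: [1]
Peg 1: [5, 2]
Peg 2: [4, 3]
Peg 3: []

After move 3 (1->2):
Peg 0: [1]
Peg 1: [5]
Peg 2: [4, 3, 2]
Peg 3: []

After move 4 (0->2):
Peg 0: []
Peg 1: [5]
Peg 2: [4, 3, 2, 1]
Peg 3: []

After move 5 (2->0):
Peg 0: [1]
Peg 1: [5]
Peg 2: [4, 3, 2]
Peg 3: []

After move 6 (0->3):
Peg 0: []
Peg 1: [5]
Peg 2: [4, 3, 2]
Peg 3: [1]

After move 7 (1->0):
Peg 0: [5]
Peg 1: []
Peg 2: [4, 3, 2]
Peg 3: [1]

After move 8 (3->2):
Peg 0: [5]
Peg 1: []
Peg 2: [4, 3, 2, 1]
Peg 3: []

After move 9 (2->1):
Peg 0: [5]
Peg 1: [1]
Peg 2: [4, 3, 2]
Peg 3: []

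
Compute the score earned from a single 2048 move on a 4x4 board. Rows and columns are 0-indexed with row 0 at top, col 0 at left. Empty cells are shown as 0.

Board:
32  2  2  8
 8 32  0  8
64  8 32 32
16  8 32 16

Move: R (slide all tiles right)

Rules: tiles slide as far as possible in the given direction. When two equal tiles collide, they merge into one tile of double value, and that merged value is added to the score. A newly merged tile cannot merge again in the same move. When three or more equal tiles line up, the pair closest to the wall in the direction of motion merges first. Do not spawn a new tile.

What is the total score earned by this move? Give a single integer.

Slide right:
row 0: [32, 2, 2, 8] -> [0, 32, 4, 8]  score +4 (running 4)
row 1: [8, 32, 0, 8] -> [0, 8, 32, 8]  score +0 (running 4)
row 2: [64, 8, 32, 32] -> [0, 64, 8, 64]  score +64 (running 68)
row 3: [16, 8, 32, 16] -> [16, 8, 32, 16]  score +0 (running 68)
Board after move:
 0 32  4  8
 0  8 32  8
 0 64  8 64
16  8 32 16

Answer: 68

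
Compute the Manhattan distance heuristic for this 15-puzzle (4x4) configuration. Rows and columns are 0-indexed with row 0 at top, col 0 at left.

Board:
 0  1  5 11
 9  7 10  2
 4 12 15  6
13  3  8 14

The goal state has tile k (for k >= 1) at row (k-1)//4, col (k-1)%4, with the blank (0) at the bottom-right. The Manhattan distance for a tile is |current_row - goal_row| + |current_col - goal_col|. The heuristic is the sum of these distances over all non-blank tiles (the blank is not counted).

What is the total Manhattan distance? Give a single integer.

Tile 1: (0,1)->(0,0) = 1
Tile 5: (0,2)->(1,0) = 3
Tile 11: (0,3)->(2,2) = 3
Tile 9: (1,0)->(2,0) = 1
Tile 7: (1,1)->(1,2) = 1
Tile 10: (1,2)->(2,1) = 2
Tile 2: (1,3)->(0,1) = 3
Tile 4: (2,0)->(0,3) = 5
Tile 12: (2,1)->(2,3) = 2
Tile 15: (2,2)->(3,2) = 1
Tile 6: (2,3)->(1,1) = 3
Tile 13: (3,0)->(3,0) = 0
Tile 3: (3,1)->(0,2) = 4
Tile 8: (3,2)->(1,3) = 3
Tile 14: (3,3)->(3,1) = 2
Sum: 1 + 3 + 3 + 1 + 1 + 2 + 3 + 5 + 2 + 1 + 3 + 0 + 4 + 3 + 2 = 34

Answer: 34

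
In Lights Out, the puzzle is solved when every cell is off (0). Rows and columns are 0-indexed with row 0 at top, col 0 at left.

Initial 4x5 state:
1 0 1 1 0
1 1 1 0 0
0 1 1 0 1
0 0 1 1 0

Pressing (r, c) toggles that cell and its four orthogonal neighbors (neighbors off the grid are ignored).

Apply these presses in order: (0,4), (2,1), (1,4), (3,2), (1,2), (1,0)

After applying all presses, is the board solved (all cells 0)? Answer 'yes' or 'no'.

Answer: yes

Derivation:
After press 1 at (0,4):
1 0 1 0 1
1 1 1 0 1
0 1 1 0 1
0 0 1 1 0

After press 2 at (2,1):
1 0 1 0 1
1 0 1 0 1
1 0 0 0 1
0 1 1 1 0

After press 3 at (1,4):
1 0 1 0 0
1 0 1 1 0
1 0 0 0 0
0 1 1 1 0

After press 4 at (3,2):
1 0 1 0 0
1 0 1 1 0
1 0 1 0 0
0 0 0 0 0

After press 5 at (1,2):
1 0 0 0 0
1 1 0 0 0
1 0 0 0 0
0 0 0 0 0

After press 6 at (1,0):
0 0 0 0 0
0 0 0 0 0
0 0 0 0 0
0 0 0 0 0

Lights still on: 0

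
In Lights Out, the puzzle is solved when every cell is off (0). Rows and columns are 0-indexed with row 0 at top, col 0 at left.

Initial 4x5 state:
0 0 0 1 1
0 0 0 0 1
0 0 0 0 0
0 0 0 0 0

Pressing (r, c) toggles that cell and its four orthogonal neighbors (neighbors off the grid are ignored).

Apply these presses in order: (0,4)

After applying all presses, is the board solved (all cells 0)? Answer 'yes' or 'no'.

Answer: yes

Derivation:
After press 1 at (0,4):
0 0 0 0 0
0 0 0 0 0
0 0 0 0 0
0 0 0 0 0

Lights still on: 0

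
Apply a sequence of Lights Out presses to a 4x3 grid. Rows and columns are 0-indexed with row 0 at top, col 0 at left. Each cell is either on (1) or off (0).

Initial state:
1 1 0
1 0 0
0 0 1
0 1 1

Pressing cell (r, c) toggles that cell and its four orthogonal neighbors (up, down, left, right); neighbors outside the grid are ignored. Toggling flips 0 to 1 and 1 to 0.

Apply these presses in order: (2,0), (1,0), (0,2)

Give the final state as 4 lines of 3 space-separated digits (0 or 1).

After press 1 at (2,0):
1 1 0
0 0 0
1 1 1
1 1 1

After press 2 at (1,0):
0 1 0
1 1 0
0 1 1
1 1 1

After press 3 at (0,2):
0 0 1
1 1 1
0 1 1
1 1 1

Answer: 0 0 1
1 1 1
0 1 1
1 1 1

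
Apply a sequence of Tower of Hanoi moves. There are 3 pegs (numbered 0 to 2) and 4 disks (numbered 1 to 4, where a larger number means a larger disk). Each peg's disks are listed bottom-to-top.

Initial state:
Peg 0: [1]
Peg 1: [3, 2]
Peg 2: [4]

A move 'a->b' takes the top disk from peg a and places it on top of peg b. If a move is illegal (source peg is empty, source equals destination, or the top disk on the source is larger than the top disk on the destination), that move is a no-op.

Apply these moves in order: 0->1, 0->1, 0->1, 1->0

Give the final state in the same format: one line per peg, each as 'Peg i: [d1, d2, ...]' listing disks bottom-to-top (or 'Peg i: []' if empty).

Answer: Peg 0: [1]
Peg 1: [3, 2]
Peg 2: [4]

Derivation:
After move 1 (0->1):
Peg 0: []
Peg 1: [3, 2, 1]
Peg 2: [4]

After move 2 (0->1):
Peg 0: []
Peg 1: [3, 2, 1]
Peg 2: [4]

After move 3 (0->1):
Peg 0: []
Peg 1: [3, 2, 1]
Peg 2: [4]

After move 4 (1->0):
Peg 0: [1]
Peg 1: [3, 2]
Peg 2: [4]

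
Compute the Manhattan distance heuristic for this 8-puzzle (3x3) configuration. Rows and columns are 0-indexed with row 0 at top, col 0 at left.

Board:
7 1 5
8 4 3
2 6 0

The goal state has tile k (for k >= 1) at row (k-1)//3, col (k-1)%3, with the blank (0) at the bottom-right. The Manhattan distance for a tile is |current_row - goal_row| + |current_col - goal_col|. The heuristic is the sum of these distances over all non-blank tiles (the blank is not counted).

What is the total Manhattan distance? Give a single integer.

Tile 7: at (0,0), goal (2,0), distance |0-2|+|0-0| = 2
Tile 1: at (0,1), goal (0,0), distance |0-0|+|1-0| = 1
Tile 5: at (0,2), goal (1,1), distance |0-1|+|2-1| = 2
Tile 8: at (1,0), goal (2,1), distance |1-2|+|0-1| = 2
Tile 4: at (1,1), goal (1,0), distance |1-1|+|1-0| = 1
Tile 3: at (1,2), goal (0,2), distance |1-0|+|2-2| = 1
Tile 2: at (2,0), goal (0,1), distance |2-0|+|0-1| = 3
Tile 6: at (2,1), goal (1,2), distance |2-1|+|1-2| = 2
Sum: 2 + 1 + 2 + 2 + 1 + 1 + 3 + 2 = 14

Answer: 14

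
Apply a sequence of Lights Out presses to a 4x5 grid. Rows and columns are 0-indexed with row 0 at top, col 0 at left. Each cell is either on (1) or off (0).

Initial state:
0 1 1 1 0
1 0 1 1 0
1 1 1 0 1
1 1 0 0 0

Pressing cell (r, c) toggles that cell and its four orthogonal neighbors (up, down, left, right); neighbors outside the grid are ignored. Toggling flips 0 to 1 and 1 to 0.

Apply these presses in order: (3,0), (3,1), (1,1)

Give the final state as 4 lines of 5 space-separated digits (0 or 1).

Answer: 0 0 1 1 0
0 1 0 1 0
0 1 1 0 1
1 1 1 0 0

Derivation:
After press 1 at (3,0):
0 1 1 1 0
1 0 1 1 0
0 1 1 0 1
0 0 0 0 0

After press 2 at (3,1):
0 1 1 1 0
1 0 1 1 0
0 0 1 0 1
1 1 1 0 0

After press 3 at (1,1):
0 0 1 1 0
0 1 0 1 0
0 1 1 0 1
1 1 1 0 0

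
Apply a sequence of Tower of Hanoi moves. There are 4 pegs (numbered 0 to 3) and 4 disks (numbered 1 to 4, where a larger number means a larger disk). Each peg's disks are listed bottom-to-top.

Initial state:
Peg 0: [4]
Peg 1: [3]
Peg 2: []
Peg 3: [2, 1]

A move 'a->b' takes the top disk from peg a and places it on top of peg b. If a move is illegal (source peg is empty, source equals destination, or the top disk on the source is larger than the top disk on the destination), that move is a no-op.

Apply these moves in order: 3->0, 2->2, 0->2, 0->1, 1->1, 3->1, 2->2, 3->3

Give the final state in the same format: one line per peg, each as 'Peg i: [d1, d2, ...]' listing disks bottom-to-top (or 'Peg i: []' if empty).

After move 1 (3->0):
Peg 0: [4, 1]
Peg 1: [3]
Peg 2: []
Peg 3: [2]

After move 2 (2->2):
Peg 0: [4, 1]
Peg 1: [3]
Peg 2: []
Peg 3: [2]

After move 3 (0->2):
Peg 0: [4]
Peg 1: [3]
Peg 2: [1]
Peg 3: [2]

After move 4 (0->1):
Peg 0: [4]
Peg 1: [3]
Peg 2: [1]
Peg 3: [2]

After move 5 (1->1):
Peg 0: [4]
Peg 1: [3]
Peg 2: [1]
Peg 3: [2]

After move 6 (3->1):
Peg 0: [4]
Peg 1: [3, 2]
Peg 2: [1]
Peg 3: []

After move 7 (2->2):
Peg 0: [4]
Peg 1: [3, 2]
Peg 2: [1]
Peg 3: []

After move 8 (3->3):
Peg 0: [4]
Peg 1: [3, 2]
Peg 2: [1]
Peg 3: []

Answer: Peg 0: [4]
Peg 1: [3, 2]
Peg 2: [1]
Peg 3: []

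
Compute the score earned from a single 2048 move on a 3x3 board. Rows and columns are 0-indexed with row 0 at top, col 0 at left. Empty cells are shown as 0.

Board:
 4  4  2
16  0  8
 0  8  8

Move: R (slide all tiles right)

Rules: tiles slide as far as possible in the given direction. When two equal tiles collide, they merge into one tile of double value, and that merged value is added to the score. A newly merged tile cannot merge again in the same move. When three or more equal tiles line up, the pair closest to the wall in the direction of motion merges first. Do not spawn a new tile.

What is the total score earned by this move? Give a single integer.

Answer: 24

Derivation:
Slide right:
row 0: [4, 4, 2] -> [0, 8, 2]  score +8 (running 8)
row 1: [16, 0, 8] -> [0, 16, 8]  score +0 (running 8)
row 2: [0, 8, 8] -> [0, 0, 16]  score +16 (running 24)
Board after move:
 0  8  2
 0 16  8
 0  0 16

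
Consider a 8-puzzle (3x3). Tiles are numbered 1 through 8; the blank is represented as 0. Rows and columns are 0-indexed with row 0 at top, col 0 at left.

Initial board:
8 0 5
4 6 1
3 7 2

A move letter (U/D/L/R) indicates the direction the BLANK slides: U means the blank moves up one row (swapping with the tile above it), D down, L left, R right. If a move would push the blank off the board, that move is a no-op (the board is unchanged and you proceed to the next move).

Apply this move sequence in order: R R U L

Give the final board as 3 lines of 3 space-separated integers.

After move 1 (R):
8 5 0
4 6 1
3 7 2

After move 2 (R):
8 5 0
4 6 1
3 7 2

After move 3 (U):
8 5 0
4 6 1
3 7 2

After move 4 (L):
8 0 5
4 6 1
3 7 2

Answer: 8 0 5
4 6 1
3 7 2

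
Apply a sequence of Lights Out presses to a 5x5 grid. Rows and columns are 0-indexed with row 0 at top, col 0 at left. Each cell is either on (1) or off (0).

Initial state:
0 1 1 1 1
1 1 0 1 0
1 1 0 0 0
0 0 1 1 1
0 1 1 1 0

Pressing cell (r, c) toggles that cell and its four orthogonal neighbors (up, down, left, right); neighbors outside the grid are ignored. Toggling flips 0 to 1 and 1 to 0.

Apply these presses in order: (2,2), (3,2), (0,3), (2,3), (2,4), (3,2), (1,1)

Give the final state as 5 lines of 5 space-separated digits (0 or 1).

After press 1 at (2,2):
0 1 1 1 1
1 1 1 1 0
1 0 1 1 0
0 0 0 1 1
0 1 1 1 0

After press 2 at (3,2):
0 1 1 1 1
1 1 1 1 0
1 0 0 1 0
0 1 1 0 1
0 1 0 1 0

After press 3 at (0,3):
0 1 0 0 0
1 1 1 0 0
1 0 0 1 0
0 1 1 0 1
0 1 0 1 0

After press 4 at (2,3):
0 1 0 0 0
1 1 1 1 0
1 0 1 0 1
0 1 1 1 1
0 1 0 1 0

After press 5 at (2,4):
0 1 0 0 0
1 1 1 1 1
1 0 1 1 0
0 1 1 1 0
0 1 0 1 0

After press 6 at (3,2):
0 1 0 0 0
1 1 1 1 1
1 0 0 1 0
0 0 0 0 0
0 1 1 1 0

After press 7 at (1,1):
0 0 0 0 0
0 0 0 1 1
1 1 0 1 0
0 0 0 0 0
0 1 1 1 0

Answer: 0 0 0 0 0
0 0 0 1 1
1 1 0 1 0
0 0 0 0 0
0 1 1 1 0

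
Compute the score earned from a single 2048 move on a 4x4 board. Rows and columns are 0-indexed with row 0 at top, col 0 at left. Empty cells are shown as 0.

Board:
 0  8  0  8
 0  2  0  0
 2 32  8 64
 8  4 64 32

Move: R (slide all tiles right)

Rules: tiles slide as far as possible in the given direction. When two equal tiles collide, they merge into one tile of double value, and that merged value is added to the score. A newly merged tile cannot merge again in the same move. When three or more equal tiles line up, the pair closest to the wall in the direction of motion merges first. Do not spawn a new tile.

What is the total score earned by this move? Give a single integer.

Slide right:
row 0: [0, 8, 0, 8] -> [0, 0, 0, 16]  score +16 (running 16)
row 1: [0, 2, 0, 0] -> [0, 0, 0, 2]  score +0 (running 16)
row 2: [2, 32, 8, 64] -> [2, 32, 8, 64]  score +0 (running 16)
row 3: [8, 4, 64, 32] -> [8, 4, 64, 32]  score +0 (running 16)
Board after move:
 0  0  0 16
 0  0  0  2
 2 32  8 64
 8  4 64 32

Answer: 16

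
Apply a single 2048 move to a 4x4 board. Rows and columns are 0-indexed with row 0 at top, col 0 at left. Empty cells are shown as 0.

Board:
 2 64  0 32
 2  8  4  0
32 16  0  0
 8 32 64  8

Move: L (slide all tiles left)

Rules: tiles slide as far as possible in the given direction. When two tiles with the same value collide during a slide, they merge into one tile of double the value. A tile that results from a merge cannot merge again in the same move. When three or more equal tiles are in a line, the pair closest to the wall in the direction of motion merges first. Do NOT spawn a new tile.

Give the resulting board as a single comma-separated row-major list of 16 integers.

Slide left:
row 0: [2, 64, 0, 32] -> [2, 64, 32, 0]
row 1: [2, 8, 4, 0] -> [2, 8, 4, 0]
row 2: [32, 16, 0, 0] -> [32, 16, 0, 0]
row 3: [8, 32, 64, 8] -> [8, 32, 64, 8]

Answer: 2, 64, 32, 0, 2, 8, 4, 0, 32, 16, 0, 0, 8, 32, 64, 8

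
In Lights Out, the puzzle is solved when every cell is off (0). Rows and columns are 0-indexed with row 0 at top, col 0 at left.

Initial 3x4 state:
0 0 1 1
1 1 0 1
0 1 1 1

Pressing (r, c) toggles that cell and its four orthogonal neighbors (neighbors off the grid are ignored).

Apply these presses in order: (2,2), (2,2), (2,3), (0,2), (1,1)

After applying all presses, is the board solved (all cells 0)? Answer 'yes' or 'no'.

After press 1 at (2,2):
0 0 1 1
1 1 1 1
0 0 0 0

After press 2 at (2,2):
0 0 1 1
1 1 0 1
0 1 1 1

After press 3 at (2,3):
0 0 1 1
1 1 0 0
0 1 0 0

After press 4 at (0,2):
0 1 0 0
1 1 1 0
0 1 0 0

After press 5 at (1,1):
0 0 0 0
0 0 0 0
0 0 0 0

Lights still on: 0

Answer: yes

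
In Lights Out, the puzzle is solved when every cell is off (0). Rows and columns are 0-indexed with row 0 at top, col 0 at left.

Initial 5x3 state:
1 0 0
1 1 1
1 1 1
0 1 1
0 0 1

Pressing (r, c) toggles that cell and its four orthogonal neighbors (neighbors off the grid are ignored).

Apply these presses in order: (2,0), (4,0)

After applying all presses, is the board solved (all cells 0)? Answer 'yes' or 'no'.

Answer: no

Derivation:
After press 1 at (2,0):
1 0 0
0 1 1
0 0 1
1 1 1
0 0 1

After press 2 at (4,0):
1 0 0
0 1 1
0 0 1
0 1 1
1 1 1

Lights still on: 9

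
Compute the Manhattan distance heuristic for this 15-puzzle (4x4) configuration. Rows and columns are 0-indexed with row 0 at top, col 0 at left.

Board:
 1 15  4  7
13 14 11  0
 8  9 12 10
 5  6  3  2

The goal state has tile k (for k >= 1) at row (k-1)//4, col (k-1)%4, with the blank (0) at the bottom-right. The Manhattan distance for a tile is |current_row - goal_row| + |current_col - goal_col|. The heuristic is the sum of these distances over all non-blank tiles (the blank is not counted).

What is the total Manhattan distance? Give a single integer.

Tile 1: at (0,0), goal (0,0), distance |0-0|+|0-0| = 0
Tile 15: at (0,1), goal (3,2), distance |0-3|+|1-2| = 4
Tile 4: at (0,2), goal (0,3), distance |0-0|+|2-3| = 1
Tile 7: at (0,3), goal (1,2), distance |0-1|+|3-2| = 2
Tile 13: at (1,0), goal (3,0), distance |1-3|+|0-0| = 2
Tile 14: at (1,1), goal (3,1), distance |1-3|+|1-1| = 2
Tile 11: at (1,2), goal (2,2), distance |1-2|+|2-2| = 1
Tile 8: at (2,0), goal (1,3), distance |2-1|+|0-3| = 4
Tile 9: at (2,1), goal (2,0), distance |2-2|+|1-0| = 1
Tile 12: at (2,2), goal (2,3), distance |2-2|+|2-3| = 1
Tile 10: at (2,3), goal (2,1), distance |2-2|+|3-1| = 2
Tile 5: at (3,0), goal (1,0), distance |3-1|+|0-0| = 2
Tile 6: at (3,1), goal (1,1), distance |3-1|+|1-1| = 2
Tile 3: at (3,2), goal (0,2), distance |3-0|+|2-2| = 3
Tile 2: at (3,3), goal (0,1), distance |3-0|+|3-1| = 5
Sum: 0 + 4 + 1 + 2 + 2 + 2 + 1 + 4 + 1 + 1 + 2 + 2 + 2 + 3 + 5 = 32

Answer: 32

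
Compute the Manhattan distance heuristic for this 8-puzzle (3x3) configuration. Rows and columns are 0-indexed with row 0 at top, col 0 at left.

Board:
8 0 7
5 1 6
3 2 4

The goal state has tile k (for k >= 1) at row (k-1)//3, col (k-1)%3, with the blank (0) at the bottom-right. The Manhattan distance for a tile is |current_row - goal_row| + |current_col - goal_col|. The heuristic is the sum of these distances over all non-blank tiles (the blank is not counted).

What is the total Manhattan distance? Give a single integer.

Answer: 19

Derivation:
Tile 8: at (0,0), goal (2,1), distance |0-2|+|0-1| = 3
Tile 7: at (0,2), goal (2,0), distance |0-2|+|2-0| = 4
Tile 5: at (1,0), goal (1,1), distance |1-1|+|0-1| = 1
Tile 1: at (1,1), goal (0,0), distance |1-0|+|1-0| = 2
Tile 6: at (1,2), goal (1,2), distance |1-1|+|2-2| = 0
Tile 3: at (2,0), goal (0,2), distance |2-0|+|0-2| = 4
Tile 2: at (2,1), goal (0,1), distance |2-0|+|1-1| = 2
Tile 4: at (2,2), goal (1,0), distance |2-1|+|2-0| = 3
Sum: 3 + 4 + 1 + 2 + 0 + 4 + 2 + 3 = 19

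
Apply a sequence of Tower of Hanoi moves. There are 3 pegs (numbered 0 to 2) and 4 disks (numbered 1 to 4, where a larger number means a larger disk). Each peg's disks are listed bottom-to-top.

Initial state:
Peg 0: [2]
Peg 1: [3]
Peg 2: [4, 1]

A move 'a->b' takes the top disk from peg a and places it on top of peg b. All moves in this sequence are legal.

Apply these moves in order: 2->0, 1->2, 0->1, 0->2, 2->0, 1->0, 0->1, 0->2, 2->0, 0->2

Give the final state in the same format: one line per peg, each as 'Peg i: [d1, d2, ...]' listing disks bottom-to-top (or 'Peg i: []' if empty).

Answer: Peg 0: []
Peg 1: [1]
Peg 2: [4, 3, 2]

Derivation:
After move 1 (2->0):
Peg 0: [2, 1]
Peg 1: [3]
Peg 2: [4]

After move 2 (1->2):
Peg 0: [2, 1]
Peg 1: []
Peg 2: [4, 3]

After move 3 (0->1):
Peg 0: [2]
Peg 1: [1]
Peg 2: [4, 3]

After move 4 (0->2):
Peg 0: []
Peg 1: [1]
Peg 2: [4, 3, 2]

After move 5 (2->0):
Peg 0: [2]
Peg 1: [1]
Peg 2: [4, 3]

After move 6 (1->0):
Peg 0: [2, 1]
Peg 1: []
Peg 2: [4, 3]

After move 7 (0->1):
Peg 0: [2]
Peg 1: [1]
Peg 2: [4, 3]

After move 8 (0->2):
Peg 0: []
Peg 1: [1]
Peg 2: [4, 3, 2]

After move 9 (2->0):
Peg 0: [2]
Peg 1: [1]
Peg 2: [4, 3]

After move 10 (0->2):
Peg 0: []
Peg 1: [1]
Peg 2: [4, 3, 2]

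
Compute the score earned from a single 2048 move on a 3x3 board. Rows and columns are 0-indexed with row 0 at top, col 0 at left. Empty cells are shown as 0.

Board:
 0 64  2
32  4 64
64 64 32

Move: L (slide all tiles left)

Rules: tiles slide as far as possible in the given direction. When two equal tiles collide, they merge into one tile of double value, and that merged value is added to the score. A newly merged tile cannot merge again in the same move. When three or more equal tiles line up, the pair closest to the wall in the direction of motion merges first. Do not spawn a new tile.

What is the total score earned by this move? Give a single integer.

Answer: 128

Derivation:
Slide left:
row 0: [0, 64, 2] -> [64, 2, 0]  score +0 (running 0)
row 1: [32, 4, 64] -> [32, 4, 64]  score +0 (running 0)
row 2: [64, 64, 32] -> [128, 32, 0]  score +128 (running 128)
Board after move:
 64   2   0
 32   4  64
128  32   0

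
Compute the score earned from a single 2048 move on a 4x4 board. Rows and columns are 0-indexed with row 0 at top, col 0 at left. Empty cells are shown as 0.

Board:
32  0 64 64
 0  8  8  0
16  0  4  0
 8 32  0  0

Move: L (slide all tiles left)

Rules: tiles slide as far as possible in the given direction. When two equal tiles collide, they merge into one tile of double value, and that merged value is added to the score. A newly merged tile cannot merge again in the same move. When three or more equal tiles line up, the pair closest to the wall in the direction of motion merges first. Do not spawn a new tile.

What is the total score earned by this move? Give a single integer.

Answer: 144

Derivation:
Slide left:
row 0: [32, 0, 64, 64] -> [32, 128, 0, 0]  score +128 (running 128)
row 1: [0, 8, 8, 0] -> [16, 0, 0, 0]  score +16 (running 144)
row 2: [16, 0, 4, 0] -> [16, 4, 0, 0]  score +0 (running 144)
row 3: [8, 32, 0, 0] -> [8, 32, 0, 0]  score +0 (running 144)
Board after move:
 32 128   0   0
 16   0   0   0
 16   4   0   0
  8  32   0   0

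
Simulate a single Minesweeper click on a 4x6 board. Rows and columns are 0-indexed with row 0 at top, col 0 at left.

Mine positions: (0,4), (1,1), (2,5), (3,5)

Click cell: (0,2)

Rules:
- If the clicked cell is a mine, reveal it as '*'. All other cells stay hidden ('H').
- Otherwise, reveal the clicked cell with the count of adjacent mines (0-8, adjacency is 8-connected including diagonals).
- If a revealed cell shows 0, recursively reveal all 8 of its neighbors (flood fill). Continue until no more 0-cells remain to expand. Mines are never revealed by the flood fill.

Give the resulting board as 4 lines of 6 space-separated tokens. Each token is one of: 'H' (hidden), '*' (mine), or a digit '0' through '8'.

H H 1 H H H
H H H H H H
H H H H H H
H H H H H H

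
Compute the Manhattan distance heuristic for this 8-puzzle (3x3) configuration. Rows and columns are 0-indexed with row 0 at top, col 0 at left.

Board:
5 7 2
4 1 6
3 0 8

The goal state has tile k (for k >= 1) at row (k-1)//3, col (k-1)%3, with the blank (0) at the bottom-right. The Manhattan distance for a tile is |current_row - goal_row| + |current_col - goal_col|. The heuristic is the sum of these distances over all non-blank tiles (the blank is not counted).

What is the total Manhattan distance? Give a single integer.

Answer: 13

Derivation:
Tile 5: (0,0)->(1,1) = 2
Tile 7: (0,1)->(2,0) = 3
Tile 2: (0,2)->(0,1) = 1
Tile 4: (1,0)->(1,0) = 0
Tile 1: (1,1)->(0,0) = 2
Tile 6: (1,2)->(1,2) = 0
Tile 3: (2,0)->(0,2) = 4
Tile 8: (2,2)->(2,1) = 1
Sum: 2 + 3 + 1 + 0 + 2 + 0 + 4 + 1 = 13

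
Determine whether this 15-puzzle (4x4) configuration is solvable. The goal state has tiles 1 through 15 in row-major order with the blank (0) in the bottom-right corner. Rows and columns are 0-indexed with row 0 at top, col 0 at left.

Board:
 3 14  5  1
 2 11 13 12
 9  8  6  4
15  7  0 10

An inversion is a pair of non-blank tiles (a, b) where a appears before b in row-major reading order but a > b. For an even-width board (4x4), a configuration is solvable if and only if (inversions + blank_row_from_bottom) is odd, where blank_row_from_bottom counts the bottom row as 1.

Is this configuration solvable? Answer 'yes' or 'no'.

Inversions: 46
Blank is in row 3 (0-indexed from top), which is row 1 counting from the bottom (bottom = 1).
46 + 1 = 47, which is odd, so the puzzle is solvable.

Answer: yes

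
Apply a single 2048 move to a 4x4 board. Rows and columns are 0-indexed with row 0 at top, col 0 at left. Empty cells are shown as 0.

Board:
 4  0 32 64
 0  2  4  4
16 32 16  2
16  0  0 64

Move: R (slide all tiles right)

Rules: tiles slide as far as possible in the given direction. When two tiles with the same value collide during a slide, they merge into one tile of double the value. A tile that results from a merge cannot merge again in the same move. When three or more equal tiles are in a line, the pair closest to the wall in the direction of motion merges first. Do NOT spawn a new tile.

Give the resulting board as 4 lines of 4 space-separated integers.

Slide right:
row 0: [4, 0, 32, 64] -> [0, 4, 32, 64]
row 1: [0, 2, 4, 4] -> [0, 0, 2, 8]
row 2: [16, 32, 16, 2] -> [16, 32, 16, 2]
row 3: [16, 0, 0, 64] -> [0, 0, 16, 64]

Answer:  0  4 32 64
 0  0  2  8
16 32 16  2
 0  0 16 64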